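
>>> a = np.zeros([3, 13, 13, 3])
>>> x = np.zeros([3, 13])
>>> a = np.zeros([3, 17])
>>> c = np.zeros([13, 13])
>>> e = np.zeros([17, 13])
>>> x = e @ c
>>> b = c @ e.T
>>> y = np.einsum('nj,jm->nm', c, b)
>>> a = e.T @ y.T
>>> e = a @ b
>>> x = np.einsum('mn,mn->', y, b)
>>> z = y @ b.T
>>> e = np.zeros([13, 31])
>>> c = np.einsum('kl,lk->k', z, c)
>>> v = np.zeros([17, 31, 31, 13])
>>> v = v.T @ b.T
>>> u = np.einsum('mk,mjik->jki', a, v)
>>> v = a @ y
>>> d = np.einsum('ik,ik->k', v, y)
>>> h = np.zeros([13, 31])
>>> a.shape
(13, 13)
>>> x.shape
()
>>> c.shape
(13,)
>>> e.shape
(13, 31)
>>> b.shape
(13, 17)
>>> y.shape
(13, 17)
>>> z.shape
(13, 13)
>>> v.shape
(13, 17)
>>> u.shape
(31, 13, 31)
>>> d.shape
(17,)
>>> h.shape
(13, 31)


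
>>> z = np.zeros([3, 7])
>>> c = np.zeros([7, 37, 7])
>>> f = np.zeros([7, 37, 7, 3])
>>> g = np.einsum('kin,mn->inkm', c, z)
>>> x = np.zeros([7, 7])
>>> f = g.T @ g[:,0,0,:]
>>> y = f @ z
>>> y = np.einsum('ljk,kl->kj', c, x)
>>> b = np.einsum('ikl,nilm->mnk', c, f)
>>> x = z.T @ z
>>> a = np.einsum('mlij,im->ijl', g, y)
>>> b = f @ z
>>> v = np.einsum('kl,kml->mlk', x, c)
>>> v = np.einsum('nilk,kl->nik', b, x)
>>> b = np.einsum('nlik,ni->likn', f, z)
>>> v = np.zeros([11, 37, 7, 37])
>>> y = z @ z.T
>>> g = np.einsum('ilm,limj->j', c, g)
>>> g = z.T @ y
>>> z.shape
(3, 7)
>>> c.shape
(7, 37, 7)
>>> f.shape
(3, 7, 7, 3)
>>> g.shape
(7, 3)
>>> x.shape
(7, 7)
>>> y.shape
(3, 3)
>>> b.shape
(7, 7, 3, 3)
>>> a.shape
(7, 3, 7)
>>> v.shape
(11, 37, 7, 37)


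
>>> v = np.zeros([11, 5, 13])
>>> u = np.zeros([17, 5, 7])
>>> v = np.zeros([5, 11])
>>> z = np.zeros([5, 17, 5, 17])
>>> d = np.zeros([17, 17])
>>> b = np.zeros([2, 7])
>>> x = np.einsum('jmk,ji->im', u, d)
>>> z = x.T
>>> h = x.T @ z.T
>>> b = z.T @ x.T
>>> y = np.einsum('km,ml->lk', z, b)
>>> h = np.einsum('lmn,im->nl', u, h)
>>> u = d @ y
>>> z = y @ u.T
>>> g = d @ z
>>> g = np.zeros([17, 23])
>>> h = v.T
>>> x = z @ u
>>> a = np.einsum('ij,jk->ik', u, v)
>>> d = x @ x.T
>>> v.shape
(5, 11)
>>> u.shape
(17, 5)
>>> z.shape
(17, 17)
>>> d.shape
(17, 17)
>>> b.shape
(17, 17)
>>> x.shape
(17, 5)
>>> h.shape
(11, 5)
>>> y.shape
(17, 5)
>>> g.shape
(17, 23)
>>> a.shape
(17, 11)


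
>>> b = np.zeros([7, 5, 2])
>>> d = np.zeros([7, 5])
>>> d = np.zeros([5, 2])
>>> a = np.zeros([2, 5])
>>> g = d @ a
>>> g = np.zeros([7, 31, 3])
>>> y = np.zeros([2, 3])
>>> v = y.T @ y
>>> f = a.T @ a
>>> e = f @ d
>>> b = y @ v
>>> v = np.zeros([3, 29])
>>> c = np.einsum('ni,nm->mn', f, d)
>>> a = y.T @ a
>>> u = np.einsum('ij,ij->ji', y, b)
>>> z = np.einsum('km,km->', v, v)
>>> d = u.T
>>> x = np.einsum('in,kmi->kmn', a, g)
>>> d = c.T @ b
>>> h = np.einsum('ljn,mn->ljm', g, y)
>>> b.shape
(2, 3)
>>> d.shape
(5, 3)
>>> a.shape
(3, 5)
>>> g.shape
(7, 31, 3)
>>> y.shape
(2, 3)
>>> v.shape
(3, 29)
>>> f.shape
(5, 5)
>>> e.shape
(5, 2)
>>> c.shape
(2, 5)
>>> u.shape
(3, 2)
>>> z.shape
()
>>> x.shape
(7, 31, 5)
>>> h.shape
(7, 31, 2)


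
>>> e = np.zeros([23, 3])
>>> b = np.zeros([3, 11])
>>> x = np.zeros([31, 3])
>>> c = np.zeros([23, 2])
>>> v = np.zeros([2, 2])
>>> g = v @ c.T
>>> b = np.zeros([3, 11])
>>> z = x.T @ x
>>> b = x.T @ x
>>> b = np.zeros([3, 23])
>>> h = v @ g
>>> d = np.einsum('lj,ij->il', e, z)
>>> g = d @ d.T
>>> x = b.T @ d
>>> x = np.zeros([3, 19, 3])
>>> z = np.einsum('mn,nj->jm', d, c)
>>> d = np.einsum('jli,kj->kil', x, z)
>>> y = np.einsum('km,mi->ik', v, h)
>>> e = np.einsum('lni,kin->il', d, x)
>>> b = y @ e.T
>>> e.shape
(19, 2)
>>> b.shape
(23, 19)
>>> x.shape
(3, 19, 3)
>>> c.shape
(23, 2)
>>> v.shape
(2, 2)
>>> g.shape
(3, 3)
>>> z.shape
(2, 3)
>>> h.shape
(2, 23)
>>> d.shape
(2, 3, 19)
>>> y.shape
(23, 2)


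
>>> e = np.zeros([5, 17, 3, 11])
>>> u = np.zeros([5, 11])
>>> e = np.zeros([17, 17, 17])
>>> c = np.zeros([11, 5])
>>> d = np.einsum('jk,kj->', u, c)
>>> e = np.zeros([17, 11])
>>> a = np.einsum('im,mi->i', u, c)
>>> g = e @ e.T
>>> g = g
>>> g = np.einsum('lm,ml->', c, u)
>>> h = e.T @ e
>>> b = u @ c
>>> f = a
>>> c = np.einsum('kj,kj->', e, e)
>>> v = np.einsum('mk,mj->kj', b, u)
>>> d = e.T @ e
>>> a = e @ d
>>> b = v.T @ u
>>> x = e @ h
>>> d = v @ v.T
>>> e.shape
(17, 11)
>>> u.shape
(5, 11)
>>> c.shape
()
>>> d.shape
(5, 5)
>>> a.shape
(17, 11)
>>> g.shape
()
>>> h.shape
(11, 11)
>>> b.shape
(11, 11)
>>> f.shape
(5,)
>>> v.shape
(5, 11)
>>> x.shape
(17, 11)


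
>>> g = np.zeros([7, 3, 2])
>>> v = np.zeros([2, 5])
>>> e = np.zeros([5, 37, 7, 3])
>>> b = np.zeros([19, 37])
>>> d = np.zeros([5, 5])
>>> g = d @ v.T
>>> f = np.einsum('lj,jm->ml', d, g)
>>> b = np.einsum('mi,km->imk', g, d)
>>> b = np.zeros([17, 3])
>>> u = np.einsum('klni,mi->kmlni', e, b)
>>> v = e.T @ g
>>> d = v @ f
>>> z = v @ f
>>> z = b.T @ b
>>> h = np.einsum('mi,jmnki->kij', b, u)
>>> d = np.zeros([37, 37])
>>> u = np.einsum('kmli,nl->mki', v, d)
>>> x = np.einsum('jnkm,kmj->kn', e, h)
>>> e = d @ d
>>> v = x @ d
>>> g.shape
(5, 2)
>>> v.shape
(7, 37)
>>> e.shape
(37, 37)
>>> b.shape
(17, 3)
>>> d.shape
(37, 37)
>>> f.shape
(2, 5)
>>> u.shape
(7, 3, 2)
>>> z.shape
(3, 3)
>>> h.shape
(7, 3, 5)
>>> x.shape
(7, 37)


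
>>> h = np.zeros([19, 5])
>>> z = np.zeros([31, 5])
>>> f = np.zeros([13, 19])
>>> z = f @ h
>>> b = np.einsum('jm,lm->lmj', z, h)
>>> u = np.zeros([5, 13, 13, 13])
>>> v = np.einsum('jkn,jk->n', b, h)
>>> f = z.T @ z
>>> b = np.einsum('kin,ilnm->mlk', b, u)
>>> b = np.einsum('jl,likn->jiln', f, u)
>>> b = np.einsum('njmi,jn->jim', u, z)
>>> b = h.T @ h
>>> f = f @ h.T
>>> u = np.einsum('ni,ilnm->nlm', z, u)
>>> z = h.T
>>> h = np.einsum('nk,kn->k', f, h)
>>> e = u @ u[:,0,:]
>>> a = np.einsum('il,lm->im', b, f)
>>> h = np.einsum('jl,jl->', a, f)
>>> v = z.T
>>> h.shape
()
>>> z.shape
(5, 19)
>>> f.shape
(5, 19)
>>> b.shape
(5, 5)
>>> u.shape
(13, 13, 13)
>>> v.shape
(19, 5)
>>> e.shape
(13, 13, 13)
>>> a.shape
(5, 19)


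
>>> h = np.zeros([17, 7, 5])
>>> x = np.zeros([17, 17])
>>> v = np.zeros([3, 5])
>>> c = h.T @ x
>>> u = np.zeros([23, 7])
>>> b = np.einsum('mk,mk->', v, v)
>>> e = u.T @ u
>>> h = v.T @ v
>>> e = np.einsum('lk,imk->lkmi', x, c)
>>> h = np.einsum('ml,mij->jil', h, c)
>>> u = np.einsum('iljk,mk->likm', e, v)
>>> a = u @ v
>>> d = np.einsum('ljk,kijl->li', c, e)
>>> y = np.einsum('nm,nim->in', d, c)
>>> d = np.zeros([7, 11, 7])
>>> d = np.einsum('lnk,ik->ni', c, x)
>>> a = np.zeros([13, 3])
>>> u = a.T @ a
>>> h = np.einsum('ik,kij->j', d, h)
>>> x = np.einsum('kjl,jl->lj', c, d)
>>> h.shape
(5,)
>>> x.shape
(17, 7)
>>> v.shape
(3, 5)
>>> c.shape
(5, 7, 17)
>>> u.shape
(3, 3)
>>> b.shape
()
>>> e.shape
(17, 17, 7, 5)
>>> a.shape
(13, 3)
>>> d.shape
(7, 17)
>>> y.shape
(7, 5)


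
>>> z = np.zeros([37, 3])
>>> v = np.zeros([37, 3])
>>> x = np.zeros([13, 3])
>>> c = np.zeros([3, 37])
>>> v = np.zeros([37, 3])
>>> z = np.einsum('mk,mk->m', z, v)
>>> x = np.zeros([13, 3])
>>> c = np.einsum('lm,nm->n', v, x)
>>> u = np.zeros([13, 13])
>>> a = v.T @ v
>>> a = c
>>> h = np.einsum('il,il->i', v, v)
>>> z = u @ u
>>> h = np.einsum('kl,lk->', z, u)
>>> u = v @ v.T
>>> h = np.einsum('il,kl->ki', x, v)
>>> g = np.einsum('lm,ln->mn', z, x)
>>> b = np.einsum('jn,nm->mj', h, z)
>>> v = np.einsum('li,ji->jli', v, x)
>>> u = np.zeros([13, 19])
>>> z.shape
(13, 13)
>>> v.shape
(13, 37, 3)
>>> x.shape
(13, 3)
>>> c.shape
(13,)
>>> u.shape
(13, 19)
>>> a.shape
(13,)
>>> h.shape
(37, 13)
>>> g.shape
(13, 3)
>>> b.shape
(13, 37)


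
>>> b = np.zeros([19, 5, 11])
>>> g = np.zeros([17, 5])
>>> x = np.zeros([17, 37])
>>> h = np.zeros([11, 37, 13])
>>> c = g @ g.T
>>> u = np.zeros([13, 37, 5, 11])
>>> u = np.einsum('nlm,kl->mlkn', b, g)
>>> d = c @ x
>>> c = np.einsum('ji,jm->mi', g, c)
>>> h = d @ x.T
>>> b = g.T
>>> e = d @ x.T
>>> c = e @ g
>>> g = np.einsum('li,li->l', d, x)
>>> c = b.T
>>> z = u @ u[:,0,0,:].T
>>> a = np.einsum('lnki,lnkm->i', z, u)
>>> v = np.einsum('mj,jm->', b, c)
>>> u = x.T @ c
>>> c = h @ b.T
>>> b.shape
(5, 17)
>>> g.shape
(17,)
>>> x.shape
(17, 37)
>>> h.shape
(17, 17)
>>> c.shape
(17, 5)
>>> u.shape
(37, 5)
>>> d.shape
(17, 37)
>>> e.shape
(17, 17)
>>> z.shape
(11, 5, 17, 11)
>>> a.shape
(11,)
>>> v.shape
()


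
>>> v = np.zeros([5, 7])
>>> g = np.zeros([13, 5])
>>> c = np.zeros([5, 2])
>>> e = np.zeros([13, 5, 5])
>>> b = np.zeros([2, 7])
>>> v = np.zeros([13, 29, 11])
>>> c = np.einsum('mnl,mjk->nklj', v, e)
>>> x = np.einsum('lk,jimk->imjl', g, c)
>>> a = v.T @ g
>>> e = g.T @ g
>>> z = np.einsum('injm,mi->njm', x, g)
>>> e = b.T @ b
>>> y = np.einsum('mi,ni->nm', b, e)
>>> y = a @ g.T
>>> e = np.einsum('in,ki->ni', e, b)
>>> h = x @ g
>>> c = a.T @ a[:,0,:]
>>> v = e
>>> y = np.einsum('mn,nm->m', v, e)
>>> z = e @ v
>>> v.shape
(7, 7)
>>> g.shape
(13, 5)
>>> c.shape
(5, 29, 5)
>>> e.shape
(7, 7)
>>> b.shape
(2, 7)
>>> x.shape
(5, 11, 29, 13)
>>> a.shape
(11, 29, 5)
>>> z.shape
(7, 7)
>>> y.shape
(7,)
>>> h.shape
(5, 11, 29, 5)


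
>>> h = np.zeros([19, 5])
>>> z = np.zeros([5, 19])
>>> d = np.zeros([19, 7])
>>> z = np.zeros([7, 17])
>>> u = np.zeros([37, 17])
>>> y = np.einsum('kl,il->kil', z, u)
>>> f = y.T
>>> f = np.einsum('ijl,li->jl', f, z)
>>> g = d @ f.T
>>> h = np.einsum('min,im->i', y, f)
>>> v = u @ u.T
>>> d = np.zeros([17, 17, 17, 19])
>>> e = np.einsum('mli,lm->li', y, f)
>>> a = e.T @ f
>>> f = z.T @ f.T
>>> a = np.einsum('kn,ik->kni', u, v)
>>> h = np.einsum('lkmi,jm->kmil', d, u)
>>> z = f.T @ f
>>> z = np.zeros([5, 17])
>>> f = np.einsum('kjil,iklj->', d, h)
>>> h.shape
(17, 17, 19, 17)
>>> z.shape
(5, 17)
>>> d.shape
(17, 17, 17, 19)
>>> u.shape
(37, 17)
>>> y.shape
(7, 37, 17)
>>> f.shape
()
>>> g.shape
(19, 37)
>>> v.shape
(37, 37)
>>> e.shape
(37, 17)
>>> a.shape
(37, 17, 37)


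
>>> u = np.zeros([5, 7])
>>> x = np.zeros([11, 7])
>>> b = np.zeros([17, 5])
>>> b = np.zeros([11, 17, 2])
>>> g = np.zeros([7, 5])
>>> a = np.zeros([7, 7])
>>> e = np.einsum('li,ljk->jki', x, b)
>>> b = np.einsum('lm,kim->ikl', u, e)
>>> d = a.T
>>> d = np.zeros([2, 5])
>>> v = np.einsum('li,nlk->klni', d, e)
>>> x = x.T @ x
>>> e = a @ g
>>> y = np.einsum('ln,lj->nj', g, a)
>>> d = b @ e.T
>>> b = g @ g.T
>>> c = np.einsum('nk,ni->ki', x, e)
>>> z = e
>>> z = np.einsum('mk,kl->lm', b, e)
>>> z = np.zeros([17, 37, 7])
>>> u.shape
(5, 7)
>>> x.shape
(7, 7)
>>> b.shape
(7, 7)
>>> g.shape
(7, 5)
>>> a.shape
(7, 7)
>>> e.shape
(7, 5)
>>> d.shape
(2, 17, 7)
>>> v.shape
(7, 2, 17, 5)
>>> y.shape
(5, 7)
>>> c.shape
(7, 5)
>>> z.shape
(17, 37, 7)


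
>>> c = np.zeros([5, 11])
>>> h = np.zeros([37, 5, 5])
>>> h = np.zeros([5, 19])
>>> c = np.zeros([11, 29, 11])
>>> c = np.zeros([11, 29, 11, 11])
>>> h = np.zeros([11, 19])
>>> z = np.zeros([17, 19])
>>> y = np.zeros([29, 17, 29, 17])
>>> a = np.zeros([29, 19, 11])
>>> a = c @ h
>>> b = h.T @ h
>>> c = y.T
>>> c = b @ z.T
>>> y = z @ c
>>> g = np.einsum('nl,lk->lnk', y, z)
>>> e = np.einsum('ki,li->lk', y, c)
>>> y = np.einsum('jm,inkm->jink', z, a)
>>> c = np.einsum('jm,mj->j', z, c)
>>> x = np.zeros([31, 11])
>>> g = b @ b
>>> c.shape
(17,)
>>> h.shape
(11, 19)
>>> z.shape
(17, 19)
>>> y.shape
(17, 11, 29, 11)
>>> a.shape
(11, 29, 11, 19)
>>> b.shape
(19, 19)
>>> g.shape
(19, 19)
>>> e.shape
(19, 17)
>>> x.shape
(31, 11)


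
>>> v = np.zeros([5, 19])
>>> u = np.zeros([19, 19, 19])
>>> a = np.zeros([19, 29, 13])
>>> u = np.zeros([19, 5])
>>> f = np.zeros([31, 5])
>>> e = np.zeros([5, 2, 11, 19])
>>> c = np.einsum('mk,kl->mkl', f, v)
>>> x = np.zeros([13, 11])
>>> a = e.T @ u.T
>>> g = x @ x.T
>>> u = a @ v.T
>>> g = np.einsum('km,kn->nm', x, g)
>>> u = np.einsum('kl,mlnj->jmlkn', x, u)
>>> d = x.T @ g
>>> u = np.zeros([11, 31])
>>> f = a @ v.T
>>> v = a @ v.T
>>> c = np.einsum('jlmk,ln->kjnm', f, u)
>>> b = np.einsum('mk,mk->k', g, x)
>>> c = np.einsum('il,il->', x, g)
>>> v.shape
(19, 11, 2, 5)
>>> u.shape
(11, 31)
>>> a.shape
(19, 11, 2, 19)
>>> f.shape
(19, 11, 2, 5)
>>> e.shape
(5, 2, 11, 19)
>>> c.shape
()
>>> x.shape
(13, 11)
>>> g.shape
(13, 11)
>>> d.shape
(11, 11)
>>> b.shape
(11,)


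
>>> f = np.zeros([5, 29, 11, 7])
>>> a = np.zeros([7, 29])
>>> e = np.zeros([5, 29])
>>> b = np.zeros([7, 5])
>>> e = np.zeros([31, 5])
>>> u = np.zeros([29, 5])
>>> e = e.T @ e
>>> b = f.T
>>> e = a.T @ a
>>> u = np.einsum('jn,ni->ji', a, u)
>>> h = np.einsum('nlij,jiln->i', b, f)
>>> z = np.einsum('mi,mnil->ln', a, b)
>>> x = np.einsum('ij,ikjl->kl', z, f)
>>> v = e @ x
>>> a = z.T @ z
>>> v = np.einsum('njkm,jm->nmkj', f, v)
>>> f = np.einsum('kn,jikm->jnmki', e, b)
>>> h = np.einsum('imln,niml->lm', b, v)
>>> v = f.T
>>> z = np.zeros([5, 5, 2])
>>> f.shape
(7, 29, 5, 29, 11)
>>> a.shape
(11, 11)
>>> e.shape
(29, 29)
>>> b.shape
(7, 11, 29, 5)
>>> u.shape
(7, 5)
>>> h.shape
(29, 11)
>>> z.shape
(5, 5, 2)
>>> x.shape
(29, 7)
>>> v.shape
(11, 29, 5, 29, 7)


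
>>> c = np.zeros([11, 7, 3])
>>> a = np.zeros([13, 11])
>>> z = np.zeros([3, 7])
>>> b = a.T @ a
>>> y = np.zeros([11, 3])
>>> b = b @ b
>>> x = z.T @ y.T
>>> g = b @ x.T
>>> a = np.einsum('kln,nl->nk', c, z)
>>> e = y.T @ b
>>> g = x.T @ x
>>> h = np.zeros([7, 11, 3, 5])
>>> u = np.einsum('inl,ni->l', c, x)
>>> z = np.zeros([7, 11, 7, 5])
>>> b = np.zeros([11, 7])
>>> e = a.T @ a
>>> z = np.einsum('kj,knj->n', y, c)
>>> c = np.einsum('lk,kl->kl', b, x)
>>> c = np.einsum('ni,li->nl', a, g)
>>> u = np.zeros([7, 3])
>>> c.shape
(3, 11)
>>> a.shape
(3, 11)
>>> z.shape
(7,)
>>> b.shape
(11, 7)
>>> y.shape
(11, 3)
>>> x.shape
(7, 11)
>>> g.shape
(11, 11)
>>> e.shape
(11, 11)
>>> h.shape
(7, 11, 3, 5)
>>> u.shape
(7, 3)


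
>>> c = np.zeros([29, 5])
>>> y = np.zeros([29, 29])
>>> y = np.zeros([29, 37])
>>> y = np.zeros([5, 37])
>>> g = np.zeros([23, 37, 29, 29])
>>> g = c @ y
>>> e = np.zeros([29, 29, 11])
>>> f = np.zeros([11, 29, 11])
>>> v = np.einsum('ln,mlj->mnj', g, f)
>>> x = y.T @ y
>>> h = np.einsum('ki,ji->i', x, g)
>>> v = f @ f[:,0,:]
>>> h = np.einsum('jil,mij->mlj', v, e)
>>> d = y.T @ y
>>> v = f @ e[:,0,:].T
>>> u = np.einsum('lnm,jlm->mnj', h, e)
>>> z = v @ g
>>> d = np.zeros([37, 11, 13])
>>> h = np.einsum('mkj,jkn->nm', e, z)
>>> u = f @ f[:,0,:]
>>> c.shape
(29, 5)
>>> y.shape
(5, 37)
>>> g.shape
(29, 37)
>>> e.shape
(29, 29, 11)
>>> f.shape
(11, 29, 11)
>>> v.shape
(11, 29, 29)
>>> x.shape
(37, 37)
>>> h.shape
(37, 29)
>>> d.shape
(37, 11, 13)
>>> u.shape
(11, 29, 11)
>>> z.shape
(11, 29, 37)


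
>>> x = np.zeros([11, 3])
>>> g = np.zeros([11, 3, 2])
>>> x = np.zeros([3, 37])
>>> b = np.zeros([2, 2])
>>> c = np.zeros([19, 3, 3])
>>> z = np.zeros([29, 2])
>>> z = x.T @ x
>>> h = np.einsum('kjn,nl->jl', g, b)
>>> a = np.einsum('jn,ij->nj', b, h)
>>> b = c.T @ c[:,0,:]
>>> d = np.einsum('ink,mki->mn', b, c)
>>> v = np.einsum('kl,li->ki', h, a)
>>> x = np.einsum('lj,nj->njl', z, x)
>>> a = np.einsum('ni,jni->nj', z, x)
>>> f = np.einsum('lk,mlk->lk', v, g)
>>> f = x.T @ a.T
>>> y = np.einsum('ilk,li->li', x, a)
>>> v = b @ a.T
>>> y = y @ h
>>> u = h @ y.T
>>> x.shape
(3, 37, 37)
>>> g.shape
(11, 3, 2)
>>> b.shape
(3, 3, 3)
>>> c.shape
(19, 3, 3)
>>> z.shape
(37, 37)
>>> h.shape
(3, 2)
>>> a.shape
(37, 3)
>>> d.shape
(19, 3)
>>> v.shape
(3, 3, 37)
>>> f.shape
(37, 37, 37)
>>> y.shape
(37, 2)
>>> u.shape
(3, 37)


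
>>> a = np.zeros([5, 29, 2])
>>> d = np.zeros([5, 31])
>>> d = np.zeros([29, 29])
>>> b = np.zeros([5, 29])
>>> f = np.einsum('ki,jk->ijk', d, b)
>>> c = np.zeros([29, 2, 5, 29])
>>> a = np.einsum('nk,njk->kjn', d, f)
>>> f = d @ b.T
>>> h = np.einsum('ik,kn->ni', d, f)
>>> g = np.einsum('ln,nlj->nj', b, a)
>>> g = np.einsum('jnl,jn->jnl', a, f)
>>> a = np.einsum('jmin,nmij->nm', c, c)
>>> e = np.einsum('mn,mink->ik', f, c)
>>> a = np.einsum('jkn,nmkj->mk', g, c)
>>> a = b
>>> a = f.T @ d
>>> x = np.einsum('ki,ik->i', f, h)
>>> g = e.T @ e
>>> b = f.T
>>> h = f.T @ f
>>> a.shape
(5, 29)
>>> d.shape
(29, 29)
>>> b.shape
(5, 29)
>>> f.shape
(29, 5)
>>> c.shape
(29, 2, 5, 29)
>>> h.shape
(5, 5)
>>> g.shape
(29, 29)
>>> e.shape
(2, 29)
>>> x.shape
(5,)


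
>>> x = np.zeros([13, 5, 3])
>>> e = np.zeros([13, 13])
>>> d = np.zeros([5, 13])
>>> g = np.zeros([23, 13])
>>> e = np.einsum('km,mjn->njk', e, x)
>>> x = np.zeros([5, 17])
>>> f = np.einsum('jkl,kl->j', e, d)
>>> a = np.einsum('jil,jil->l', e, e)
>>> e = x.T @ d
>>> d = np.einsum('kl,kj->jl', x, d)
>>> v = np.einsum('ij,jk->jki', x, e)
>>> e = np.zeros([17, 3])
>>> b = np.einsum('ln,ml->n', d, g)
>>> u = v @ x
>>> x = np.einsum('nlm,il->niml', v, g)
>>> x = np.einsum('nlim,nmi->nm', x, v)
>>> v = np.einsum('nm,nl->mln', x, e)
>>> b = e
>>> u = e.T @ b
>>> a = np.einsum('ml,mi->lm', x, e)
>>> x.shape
(17, 13)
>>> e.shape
(17, 3)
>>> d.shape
(13, 17)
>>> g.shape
(23, 13)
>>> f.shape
(3,)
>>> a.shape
(13, 17)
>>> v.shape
(13, 3, 17)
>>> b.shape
(17, 3)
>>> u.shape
(3, 3)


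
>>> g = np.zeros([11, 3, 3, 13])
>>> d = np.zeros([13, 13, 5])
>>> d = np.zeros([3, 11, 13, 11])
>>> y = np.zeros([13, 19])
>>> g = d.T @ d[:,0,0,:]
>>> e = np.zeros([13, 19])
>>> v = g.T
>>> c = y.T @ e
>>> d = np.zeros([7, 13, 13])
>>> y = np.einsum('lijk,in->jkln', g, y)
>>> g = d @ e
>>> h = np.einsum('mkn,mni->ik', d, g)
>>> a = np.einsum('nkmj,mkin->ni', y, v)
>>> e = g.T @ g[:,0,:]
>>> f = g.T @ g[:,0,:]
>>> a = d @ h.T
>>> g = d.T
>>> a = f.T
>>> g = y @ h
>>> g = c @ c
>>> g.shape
(19, 19)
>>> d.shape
(7, 13, 13)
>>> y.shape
(11, 11, 11, 19)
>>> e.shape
(19, 13, 19)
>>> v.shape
(11, 11, 13, 11)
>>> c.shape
(19, 19)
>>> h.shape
(19, 13)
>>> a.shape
(19, 13, 19)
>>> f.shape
(19, 13, 19)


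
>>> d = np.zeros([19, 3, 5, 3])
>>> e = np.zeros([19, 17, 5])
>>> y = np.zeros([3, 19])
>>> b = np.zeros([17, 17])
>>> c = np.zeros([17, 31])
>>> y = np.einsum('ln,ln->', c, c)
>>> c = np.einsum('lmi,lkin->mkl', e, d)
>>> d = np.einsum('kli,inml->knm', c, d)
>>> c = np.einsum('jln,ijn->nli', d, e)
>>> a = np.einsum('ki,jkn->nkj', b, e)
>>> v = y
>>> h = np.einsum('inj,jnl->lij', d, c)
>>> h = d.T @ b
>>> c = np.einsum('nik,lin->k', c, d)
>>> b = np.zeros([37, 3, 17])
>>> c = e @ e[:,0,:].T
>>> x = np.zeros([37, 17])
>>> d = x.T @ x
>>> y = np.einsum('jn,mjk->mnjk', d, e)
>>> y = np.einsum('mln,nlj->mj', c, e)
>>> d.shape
(17, 17)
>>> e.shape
(19, 17, 5)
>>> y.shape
(19, 5)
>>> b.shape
(37, 3, 17)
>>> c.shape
(19, 17, 19)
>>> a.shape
(5, 17, 19)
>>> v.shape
()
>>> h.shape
(5, 3, 17)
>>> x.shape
(37, 17)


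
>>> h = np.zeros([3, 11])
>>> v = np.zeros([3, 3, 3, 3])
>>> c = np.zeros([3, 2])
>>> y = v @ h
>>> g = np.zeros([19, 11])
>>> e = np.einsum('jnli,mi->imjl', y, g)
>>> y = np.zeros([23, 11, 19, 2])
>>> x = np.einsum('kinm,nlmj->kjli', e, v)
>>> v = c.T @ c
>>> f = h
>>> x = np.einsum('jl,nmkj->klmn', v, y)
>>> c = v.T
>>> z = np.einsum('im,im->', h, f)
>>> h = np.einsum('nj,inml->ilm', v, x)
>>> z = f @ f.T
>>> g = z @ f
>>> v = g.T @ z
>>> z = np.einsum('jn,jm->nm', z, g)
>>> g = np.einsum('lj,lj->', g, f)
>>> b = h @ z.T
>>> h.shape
(19, 23, 11)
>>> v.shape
(11, 3)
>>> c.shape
(2, 2)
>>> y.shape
(23, 11, 19, 2)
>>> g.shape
()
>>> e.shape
(11, 19, 3, 3)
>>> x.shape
(19, 2, 11, 23)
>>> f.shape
(3, 11)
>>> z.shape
(3, 11)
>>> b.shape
(19, 23, 3)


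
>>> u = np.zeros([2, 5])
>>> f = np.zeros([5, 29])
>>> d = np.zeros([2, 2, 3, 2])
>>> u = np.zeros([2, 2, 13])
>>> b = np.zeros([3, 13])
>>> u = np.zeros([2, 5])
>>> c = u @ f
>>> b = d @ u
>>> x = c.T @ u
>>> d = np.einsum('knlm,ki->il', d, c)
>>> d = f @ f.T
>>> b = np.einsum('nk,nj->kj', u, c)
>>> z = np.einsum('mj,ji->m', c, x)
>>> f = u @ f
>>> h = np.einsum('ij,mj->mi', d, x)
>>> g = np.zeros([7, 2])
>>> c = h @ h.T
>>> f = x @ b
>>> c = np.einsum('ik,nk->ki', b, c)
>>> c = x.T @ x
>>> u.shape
(2, 5)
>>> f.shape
(29, 29)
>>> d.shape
(5, 5)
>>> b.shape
(5, 29)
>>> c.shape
(5, 5)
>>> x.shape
(29, 5)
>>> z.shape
(2,)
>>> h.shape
(29, 5)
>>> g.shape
(7, 2)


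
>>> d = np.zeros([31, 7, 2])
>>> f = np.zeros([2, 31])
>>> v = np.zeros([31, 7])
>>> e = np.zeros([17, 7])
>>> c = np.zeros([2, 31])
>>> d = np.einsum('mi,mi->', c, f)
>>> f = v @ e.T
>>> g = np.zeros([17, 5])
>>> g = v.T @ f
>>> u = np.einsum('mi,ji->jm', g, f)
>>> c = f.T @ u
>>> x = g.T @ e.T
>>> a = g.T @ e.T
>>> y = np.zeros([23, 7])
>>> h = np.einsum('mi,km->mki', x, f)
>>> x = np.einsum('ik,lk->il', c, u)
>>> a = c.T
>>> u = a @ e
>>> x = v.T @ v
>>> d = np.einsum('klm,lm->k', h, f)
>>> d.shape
(17,)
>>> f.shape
(31, 17)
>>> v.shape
(31, 7)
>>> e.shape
(17, 7)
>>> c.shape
(17, 7)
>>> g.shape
(7, 17)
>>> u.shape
(7, 7)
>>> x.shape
(7, 7)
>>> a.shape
(7, 17)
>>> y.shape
(23, 7)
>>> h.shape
(17, 31, 17)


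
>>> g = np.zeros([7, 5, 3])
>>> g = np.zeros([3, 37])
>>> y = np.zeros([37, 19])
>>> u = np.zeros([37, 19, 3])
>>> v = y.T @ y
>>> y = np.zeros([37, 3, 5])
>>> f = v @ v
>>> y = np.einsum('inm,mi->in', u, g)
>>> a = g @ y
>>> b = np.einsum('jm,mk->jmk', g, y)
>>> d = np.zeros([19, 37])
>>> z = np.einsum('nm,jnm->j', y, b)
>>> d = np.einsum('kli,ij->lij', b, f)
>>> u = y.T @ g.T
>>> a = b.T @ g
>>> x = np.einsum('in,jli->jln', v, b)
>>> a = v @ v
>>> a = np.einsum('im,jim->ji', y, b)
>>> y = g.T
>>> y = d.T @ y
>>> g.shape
(3, 37)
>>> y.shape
(19, 19, 3)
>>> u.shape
(19, 3)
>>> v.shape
(19, 19)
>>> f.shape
(19, 19)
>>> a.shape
(3, 37)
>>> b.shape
(3, 37, 19)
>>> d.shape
(37, 19, 19)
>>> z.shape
(3,)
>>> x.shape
(3, 37, 19)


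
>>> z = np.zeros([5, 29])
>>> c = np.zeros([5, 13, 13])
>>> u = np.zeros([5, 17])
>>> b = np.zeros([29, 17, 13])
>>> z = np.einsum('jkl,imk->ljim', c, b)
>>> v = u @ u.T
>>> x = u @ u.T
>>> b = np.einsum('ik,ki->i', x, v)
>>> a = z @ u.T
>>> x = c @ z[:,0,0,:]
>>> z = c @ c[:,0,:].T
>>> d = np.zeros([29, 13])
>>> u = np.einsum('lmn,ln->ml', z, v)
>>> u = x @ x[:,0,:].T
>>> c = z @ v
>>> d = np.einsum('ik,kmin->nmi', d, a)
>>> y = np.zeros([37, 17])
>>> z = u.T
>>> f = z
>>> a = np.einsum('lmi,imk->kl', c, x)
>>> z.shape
(5, 13, 5)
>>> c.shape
(5, 13, 5)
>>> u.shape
(5, 13, 5)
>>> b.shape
(5,)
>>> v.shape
(5, 5)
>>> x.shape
(5, 13, 17)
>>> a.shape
(17, 5)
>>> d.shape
(5, 5, 29)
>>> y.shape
(37, 17)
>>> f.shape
(5, 13, 5)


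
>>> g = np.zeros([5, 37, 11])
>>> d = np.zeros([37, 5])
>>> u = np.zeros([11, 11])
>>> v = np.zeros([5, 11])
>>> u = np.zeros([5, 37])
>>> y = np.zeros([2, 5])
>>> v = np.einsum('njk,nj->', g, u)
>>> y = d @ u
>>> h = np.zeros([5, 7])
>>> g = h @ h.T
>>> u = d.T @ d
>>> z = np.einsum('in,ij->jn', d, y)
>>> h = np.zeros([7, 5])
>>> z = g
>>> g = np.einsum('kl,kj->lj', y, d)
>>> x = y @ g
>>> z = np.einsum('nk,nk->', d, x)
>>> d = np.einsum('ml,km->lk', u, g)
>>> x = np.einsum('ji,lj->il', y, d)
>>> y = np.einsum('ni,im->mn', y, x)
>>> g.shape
(37, 5)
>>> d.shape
(5, 37)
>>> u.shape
(5, 5)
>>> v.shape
()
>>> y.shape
(5, 37)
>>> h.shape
(7, 5)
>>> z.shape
()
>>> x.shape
(37, 5)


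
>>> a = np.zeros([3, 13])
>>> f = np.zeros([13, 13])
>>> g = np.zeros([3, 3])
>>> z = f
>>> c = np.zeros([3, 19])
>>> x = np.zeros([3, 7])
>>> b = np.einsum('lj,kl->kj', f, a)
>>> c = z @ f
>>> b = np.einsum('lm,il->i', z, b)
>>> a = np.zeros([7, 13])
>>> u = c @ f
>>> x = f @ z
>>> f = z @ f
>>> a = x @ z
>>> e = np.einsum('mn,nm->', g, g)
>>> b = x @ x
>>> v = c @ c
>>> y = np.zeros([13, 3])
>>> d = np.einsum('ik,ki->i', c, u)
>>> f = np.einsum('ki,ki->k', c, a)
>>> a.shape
(13, 13)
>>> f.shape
(13,)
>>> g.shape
(3, 3)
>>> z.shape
(13, 13)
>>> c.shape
(13, 13)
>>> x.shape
(13, 13)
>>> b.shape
(13, 13)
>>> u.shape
(13, 13)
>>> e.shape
()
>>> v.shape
(13, 13)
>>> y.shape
(13, 3)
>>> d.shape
(13,)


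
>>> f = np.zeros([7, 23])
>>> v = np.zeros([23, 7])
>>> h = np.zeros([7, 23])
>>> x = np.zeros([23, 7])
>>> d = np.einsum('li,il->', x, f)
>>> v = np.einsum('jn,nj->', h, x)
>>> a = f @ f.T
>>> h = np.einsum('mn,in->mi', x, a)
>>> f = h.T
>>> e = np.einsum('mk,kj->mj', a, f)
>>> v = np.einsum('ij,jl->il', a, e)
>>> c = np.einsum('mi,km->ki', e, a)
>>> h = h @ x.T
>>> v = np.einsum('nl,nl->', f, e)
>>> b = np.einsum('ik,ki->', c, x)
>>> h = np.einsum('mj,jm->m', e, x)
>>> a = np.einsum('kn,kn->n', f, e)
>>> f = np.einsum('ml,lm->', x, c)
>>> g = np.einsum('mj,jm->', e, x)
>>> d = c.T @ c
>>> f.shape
()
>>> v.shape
()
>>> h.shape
(7,)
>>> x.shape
(23, 7)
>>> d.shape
(23, 23)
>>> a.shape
(23,)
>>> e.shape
(7, 23)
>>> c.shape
(7, 23)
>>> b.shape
()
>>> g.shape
()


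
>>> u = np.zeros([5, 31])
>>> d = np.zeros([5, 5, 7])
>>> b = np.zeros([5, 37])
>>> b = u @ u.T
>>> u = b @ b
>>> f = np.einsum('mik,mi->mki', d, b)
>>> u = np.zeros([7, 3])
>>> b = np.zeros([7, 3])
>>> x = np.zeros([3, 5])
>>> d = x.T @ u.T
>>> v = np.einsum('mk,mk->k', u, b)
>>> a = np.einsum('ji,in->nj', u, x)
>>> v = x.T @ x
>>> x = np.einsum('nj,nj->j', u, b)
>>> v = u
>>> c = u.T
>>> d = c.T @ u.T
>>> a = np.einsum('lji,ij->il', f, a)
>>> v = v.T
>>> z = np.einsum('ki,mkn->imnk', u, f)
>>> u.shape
(7, 3)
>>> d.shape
(7, 7)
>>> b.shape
(7, 3)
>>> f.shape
(5, 7, 5)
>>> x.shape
(3,)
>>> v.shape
(3, 7)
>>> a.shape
(5, 5)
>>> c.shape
(3, 7)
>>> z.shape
(3, 5, 5, 7)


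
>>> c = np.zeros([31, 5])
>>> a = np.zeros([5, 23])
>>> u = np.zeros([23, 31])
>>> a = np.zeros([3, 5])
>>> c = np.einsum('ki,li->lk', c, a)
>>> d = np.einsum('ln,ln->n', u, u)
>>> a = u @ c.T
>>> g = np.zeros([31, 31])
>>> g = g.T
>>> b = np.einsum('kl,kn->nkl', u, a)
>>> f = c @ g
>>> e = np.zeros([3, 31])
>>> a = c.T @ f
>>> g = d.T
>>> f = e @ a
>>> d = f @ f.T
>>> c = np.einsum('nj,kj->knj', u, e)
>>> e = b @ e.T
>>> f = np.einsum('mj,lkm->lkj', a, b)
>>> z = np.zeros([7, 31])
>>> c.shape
(3, 23, 31)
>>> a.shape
(31, 31)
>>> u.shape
(23, 31)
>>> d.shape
(3, 3)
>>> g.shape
(31,)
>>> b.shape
(3, 23, 31)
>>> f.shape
(3, 23, 31)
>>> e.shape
(3, 23, 3)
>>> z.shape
(7, 31)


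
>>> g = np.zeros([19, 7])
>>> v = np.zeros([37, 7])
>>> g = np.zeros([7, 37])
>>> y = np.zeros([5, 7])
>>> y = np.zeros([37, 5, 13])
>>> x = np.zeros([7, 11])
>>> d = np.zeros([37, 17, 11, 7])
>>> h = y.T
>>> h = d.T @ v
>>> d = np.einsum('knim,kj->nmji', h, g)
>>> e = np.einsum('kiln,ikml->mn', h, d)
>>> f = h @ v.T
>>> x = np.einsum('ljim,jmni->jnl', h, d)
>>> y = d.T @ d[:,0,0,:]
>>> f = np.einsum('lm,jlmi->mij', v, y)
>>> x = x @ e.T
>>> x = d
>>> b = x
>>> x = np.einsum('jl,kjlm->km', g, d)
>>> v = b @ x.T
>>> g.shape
(7, 37)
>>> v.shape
(11, 7, 37, 11)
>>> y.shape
(17, 37, 7, 17)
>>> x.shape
(11, 17)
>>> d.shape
(11, 7, 37, 17)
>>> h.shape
(7, 11, 17, 7)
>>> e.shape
(37, 7)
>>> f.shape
(7, 17, 17)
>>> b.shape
(11, 7, 37, 17)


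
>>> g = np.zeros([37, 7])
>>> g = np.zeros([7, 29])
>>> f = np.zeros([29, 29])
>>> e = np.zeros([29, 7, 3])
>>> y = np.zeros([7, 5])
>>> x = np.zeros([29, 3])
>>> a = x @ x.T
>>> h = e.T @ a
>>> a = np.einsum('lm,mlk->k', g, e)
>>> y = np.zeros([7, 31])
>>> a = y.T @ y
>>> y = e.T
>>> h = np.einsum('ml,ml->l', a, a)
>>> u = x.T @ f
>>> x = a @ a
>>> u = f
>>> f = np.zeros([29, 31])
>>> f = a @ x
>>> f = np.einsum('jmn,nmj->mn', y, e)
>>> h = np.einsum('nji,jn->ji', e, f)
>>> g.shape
(7, 29)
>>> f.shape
(7, 29)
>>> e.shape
(29, 7, 3)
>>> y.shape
(3, 7, 29)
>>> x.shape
(31, 31)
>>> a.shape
(31, 31)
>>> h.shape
(7, 3)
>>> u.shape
(29, 29)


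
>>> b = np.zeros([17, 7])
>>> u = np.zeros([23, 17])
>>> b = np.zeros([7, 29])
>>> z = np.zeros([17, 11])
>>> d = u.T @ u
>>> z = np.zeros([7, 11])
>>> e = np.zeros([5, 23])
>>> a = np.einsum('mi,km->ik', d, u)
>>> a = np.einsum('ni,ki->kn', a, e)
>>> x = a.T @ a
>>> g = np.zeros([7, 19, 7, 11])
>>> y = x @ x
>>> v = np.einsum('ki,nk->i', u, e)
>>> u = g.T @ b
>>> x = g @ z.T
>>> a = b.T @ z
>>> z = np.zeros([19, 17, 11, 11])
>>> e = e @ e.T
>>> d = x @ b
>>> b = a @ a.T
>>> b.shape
(29, 29)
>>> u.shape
(11, 7, 19, 29)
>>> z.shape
(19, 17, 11, 11)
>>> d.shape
(7, 19, 7, 29)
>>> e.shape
(5, 5)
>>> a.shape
(29, 11)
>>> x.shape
(7, 19, 7, 7)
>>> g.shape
(7, 19, 7, 11)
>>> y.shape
(17, 17)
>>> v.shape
(17,)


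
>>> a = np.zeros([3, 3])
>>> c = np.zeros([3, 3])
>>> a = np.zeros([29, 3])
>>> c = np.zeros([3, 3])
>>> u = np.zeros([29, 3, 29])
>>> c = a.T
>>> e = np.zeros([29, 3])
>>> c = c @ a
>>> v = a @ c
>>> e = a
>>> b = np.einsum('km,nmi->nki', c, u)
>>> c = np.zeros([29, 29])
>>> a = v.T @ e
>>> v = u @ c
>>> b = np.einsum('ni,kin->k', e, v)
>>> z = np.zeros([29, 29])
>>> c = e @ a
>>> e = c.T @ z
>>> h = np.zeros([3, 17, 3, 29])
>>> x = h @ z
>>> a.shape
(3, 3)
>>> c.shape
(29, 3)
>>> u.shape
(29, 3, 29)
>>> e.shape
(3, 29)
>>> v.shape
(29, 3, 29)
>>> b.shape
(29,)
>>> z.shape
(29, 29)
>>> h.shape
(3, 17, 3, 29)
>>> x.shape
(3, 17, 3, 29)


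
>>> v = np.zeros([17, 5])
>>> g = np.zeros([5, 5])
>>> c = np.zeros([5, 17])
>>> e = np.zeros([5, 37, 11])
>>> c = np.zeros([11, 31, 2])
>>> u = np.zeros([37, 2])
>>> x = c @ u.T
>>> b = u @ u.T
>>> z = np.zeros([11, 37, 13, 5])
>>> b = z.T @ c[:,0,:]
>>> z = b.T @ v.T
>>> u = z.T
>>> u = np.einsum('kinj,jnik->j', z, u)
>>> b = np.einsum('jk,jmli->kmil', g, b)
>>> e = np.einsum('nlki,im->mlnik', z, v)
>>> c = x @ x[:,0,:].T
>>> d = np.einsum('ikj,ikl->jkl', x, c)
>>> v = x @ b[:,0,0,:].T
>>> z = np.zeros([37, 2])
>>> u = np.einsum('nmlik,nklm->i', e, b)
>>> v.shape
(11, 31, 5)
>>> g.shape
(5, 5)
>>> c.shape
(11, 31, 11)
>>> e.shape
(5, 37, 2, 17, 13)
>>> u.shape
(17,)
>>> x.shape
(11, 31, 37)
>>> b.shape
(5, 13, 2, 37)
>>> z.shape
(37, 2)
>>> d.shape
(37, 31, 11)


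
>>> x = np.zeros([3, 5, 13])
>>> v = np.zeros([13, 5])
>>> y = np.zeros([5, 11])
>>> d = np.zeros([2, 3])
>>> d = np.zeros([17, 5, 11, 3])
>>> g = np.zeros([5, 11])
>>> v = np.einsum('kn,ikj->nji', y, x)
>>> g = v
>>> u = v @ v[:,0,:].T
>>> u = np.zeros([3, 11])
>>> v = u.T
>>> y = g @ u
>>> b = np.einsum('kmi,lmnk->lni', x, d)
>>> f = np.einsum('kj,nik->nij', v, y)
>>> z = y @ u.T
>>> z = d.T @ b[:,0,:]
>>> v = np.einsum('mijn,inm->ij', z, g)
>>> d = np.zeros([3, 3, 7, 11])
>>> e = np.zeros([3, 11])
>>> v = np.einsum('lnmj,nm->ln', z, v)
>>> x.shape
(3, 5, 13)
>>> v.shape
(3, 11)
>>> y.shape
(11, 13, 11)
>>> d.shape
(3, 3, 7, 11)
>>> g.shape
(11, 13, 3)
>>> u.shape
(3, 11)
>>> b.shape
(17, 11, 13)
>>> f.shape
(11, 13, 3)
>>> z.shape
(3, 11, 5, 13)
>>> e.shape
(3, 11)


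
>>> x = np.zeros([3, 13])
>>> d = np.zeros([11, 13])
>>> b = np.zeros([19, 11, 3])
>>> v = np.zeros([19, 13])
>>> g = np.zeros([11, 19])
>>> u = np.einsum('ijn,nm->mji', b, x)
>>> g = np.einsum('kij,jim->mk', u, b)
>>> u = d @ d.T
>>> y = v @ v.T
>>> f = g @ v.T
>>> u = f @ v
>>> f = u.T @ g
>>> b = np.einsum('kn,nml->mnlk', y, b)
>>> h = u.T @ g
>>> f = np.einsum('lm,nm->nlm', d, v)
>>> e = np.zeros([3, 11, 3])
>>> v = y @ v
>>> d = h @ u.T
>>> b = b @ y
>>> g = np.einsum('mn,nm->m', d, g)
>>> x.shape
(3, 13)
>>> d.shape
(13, 3)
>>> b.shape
(11, 19, 3, 19)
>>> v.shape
(19, 13)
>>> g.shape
(13,)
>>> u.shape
(3, 13)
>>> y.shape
(19, 19)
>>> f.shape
(19, 11, 13)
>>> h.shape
(13, 13)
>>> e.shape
(3, 11, 3)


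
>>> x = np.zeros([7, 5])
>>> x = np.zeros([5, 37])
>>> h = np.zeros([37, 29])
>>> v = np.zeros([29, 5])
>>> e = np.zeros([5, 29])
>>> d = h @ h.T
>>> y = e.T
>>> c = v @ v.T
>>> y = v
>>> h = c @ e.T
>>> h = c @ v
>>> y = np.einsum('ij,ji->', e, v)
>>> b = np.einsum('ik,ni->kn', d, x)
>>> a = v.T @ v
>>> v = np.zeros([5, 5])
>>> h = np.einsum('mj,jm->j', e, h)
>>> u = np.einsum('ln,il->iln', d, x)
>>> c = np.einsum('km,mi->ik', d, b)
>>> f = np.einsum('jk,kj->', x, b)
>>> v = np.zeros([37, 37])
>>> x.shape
(5, 37)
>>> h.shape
(29,)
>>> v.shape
(37, 37)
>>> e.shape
(5, 29)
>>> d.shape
(37, 37)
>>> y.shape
()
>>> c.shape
(5, 37)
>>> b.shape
(37, 5)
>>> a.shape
(5, 5)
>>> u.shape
(5, 37, 37)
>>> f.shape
()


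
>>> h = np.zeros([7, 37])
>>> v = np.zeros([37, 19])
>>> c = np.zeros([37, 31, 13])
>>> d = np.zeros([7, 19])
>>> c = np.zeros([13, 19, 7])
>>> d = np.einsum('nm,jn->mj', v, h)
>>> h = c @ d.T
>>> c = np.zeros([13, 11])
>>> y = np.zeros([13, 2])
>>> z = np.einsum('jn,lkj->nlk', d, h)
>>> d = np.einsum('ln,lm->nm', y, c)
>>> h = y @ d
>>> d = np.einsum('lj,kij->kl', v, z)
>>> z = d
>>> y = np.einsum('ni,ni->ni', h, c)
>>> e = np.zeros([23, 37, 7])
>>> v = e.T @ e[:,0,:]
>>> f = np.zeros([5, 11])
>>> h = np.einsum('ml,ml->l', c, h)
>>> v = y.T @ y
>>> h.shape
(11,)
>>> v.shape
(11, 11)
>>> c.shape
(13, 11)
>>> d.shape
(7, 37)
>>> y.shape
(13, 11)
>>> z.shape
(7, 37)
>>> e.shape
(23, 37, 7)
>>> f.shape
(5, 11)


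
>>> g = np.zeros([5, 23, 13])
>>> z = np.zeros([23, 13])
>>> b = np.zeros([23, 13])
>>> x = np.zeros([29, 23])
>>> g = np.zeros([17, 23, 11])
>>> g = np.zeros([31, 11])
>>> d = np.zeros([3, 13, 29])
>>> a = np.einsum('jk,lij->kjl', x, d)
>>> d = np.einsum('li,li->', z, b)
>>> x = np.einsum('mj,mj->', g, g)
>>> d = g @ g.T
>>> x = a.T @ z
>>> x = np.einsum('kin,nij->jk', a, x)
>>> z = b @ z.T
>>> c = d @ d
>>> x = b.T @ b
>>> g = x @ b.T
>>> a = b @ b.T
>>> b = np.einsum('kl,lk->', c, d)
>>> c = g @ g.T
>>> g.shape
(13, 23)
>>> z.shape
(23, 23)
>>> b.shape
()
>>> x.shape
(13, 13)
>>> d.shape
(31, 31)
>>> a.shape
(23, 23)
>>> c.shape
(13, 13)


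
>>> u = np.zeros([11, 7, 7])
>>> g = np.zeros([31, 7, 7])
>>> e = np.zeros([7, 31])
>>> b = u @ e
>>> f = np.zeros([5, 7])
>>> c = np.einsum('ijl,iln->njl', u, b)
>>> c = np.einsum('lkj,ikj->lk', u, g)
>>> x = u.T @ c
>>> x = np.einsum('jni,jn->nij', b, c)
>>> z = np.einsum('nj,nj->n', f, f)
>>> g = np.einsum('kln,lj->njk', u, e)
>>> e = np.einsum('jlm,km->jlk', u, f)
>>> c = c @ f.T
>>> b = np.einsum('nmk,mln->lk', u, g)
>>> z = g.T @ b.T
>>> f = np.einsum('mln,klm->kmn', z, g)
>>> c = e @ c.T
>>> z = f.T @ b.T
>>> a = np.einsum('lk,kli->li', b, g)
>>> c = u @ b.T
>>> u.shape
(11, 7, 7)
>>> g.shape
(7, 31, 11)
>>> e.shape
(11, 7, 5)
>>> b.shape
(31, 7)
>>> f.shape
(7, 11, 31)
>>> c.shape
(11, 7, 31)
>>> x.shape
(7, 31, 11)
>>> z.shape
(31, 11, 31)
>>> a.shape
(31, 11)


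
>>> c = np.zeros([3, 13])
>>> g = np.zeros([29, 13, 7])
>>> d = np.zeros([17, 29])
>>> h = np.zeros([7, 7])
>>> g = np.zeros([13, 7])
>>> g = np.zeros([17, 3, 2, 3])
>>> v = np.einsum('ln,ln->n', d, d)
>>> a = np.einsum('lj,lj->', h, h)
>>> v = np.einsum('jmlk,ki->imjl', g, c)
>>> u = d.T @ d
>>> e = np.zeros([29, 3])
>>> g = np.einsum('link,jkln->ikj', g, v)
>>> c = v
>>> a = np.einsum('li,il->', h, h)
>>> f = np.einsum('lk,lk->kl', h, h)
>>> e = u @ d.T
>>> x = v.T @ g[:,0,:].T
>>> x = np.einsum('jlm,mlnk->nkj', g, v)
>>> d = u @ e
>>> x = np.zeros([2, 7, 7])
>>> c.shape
(13, 3, 17, 2)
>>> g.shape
(3, 3, 13)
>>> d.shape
(29, 17)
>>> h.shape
(7, 7)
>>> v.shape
(13, 3, 17, 2)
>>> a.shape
()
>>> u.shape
(29, 29)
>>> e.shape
(29, 17)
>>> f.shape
(7, 7)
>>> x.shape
(2, 7, 7)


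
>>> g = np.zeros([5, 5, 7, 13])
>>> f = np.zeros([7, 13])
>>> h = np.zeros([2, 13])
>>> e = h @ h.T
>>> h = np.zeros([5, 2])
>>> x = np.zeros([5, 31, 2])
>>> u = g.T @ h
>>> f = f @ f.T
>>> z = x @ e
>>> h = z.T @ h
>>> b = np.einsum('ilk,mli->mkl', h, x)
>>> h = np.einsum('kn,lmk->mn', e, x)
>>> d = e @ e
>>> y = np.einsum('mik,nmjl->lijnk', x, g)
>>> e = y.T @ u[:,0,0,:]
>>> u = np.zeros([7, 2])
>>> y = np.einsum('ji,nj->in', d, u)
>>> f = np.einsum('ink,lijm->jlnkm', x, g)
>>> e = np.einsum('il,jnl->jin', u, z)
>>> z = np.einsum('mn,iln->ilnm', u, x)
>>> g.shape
(5, 5, 7, 13)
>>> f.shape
(7, 5, 31, 2, 13)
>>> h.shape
(31, 2)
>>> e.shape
(5, 7, 31)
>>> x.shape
(5, 31, 2)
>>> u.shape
(7, 2)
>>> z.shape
(5, 31, 2, 7)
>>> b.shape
(5, 2, 31)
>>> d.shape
(2, 2)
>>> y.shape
(2, 7)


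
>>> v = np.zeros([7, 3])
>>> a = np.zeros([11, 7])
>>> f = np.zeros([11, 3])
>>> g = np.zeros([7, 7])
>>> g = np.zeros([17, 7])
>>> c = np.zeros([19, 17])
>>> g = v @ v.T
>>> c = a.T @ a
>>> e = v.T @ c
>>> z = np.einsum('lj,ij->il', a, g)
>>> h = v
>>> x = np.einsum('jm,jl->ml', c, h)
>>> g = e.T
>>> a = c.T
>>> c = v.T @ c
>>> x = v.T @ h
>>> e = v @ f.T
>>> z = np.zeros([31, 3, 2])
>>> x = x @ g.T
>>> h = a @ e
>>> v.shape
(7, 3)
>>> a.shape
(7, 7)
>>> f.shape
(11, 3)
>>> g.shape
(7, 3)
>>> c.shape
(3, 7)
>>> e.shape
(7, 11)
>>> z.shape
(31, 3, 2)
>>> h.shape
(7, 11)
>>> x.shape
(3, 7)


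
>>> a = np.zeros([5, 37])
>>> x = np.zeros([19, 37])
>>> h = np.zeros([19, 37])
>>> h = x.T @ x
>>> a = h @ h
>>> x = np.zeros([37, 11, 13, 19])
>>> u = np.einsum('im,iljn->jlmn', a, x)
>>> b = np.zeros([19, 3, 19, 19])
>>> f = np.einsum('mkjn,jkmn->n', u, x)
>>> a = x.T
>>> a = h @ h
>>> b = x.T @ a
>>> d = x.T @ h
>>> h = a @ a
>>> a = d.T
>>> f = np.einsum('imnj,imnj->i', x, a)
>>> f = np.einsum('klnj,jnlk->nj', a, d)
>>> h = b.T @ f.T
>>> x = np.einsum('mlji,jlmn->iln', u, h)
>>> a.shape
(37, 11, 13, 19)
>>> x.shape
(19, 11, 13)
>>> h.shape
(37, 11, 13, 13)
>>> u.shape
(13, 11, 37, 19)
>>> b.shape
(19, 13, 11, 37)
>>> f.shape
(13, 19)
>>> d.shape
(19, 13, 11, 37)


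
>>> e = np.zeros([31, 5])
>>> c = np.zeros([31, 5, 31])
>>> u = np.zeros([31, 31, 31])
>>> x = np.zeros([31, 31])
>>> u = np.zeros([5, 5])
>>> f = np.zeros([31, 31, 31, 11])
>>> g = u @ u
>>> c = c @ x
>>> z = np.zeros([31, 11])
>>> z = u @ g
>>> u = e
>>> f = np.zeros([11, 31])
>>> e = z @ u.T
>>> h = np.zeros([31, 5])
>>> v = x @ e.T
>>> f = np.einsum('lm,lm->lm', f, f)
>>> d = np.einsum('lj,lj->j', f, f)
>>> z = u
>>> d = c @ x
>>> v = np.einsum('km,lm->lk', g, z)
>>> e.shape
(5, 31)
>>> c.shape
(31, 5, 31)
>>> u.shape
(31, 5)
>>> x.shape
(31, 31)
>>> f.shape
(11, 31)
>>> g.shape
(5, 5)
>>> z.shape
(31, 5)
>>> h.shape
(31, 5)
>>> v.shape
(31, 5)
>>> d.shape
(31, 5, 31)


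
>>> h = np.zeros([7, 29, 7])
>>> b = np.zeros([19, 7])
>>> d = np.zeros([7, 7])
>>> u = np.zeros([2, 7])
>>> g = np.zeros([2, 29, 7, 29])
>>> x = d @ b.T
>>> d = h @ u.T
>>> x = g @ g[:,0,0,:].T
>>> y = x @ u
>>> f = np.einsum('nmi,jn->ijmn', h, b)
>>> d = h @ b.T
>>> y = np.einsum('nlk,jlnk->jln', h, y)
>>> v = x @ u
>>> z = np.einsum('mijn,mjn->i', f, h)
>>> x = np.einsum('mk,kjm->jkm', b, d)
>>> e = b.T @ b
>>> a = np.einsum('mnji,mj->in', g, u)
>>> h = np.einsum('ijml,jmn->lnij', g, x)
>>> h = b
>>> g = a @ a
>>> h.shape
(19, 7)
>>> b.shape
(19, 7)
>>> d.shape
(7, 29, 19)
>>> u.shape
(2, 7)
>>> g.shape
(29, 29)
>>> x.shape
(29, 7, 19)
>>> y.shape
(2, 29, 7)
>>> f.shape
(7, 19, 29, 7)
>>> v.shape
(2, 29, 7, 7)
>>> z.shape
(19,)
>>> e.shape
(7, 7)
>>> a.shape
(29, 29)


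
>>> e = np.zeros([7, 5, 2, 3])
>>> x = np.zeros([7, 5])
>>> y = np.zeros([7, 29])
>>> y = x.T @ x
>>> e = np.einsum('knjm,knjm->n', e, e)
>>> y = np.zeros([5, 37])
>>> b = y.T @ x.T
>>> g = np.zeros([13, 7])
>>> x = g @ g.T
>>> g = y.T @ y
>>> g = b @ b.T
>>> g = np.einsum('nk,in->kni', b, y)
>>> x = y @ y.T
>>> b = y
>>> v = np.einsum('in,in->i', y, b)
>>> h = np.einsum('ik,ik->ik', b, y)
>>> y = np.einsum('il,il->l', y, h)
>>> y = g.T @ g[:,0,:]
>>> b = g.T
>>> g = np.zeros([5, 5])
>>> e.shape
(5,)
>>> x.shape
(5, 5)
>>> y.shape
(5, 37, 5)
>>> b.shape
(5, 37, 7)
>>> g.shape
(5, 5)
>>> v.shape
(5,)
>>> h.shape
(5, 37)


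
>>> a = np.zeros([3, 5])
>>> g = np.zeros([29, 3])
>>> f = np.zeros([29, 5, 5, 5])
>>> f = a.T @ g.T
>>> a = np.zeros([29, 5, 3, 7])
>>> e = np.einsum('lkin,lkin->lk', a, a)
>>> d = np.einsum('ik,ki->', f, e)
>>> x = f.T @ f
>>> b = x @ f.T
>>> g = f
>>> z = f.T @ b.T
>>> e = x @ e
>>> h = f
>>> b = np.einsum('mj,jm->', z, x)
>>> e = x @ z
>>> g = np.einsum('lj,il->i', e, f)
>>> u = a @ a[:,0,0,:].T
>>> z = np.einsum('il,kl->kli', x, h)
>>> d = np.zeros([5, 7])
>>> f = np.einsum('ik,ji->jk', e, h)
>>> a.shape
(29, 5, 3, 7)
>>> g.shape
(5,)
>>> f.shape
(5, 29)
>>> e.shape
(29, 29)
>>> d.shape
(5, 7)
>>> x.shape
(29, 29)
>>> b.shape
()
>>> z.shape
(5, 29, 29)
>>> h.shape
(5, 29)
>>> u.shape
(29, 5, 3, 29)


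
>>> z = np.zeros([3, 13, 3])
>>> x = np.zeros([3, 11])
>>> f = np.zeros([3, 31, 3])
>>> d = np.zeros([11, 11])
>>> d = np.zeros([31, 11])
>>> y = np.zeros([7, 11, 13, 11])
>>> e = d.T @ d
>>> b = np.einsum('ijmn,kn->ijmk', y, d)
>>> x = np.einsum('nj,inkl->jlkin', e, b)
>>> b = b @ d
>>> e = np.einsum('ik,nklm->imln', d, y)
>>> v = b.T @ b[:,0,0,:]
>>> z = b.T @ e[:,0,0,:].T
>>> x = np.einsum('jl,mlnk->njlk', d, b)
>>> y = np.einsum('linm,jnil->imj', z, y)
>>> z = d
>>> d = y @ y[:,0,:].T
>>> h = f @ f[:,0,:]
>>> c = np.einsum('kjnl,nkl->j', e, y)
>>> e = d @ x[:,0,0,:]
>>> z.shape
(31, 11)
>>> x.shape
(13, 31, 11, 11)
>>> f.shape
(3, 31, 3)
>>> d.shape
(13, 31, 13)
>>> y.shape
(13, 31, 7)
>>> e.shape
(13, 31, 11)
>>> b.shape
(7, 11, 13, 11)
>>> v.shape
(11, 13, 11, 11)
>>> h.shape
(3, 31, 3)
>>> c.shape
(11,)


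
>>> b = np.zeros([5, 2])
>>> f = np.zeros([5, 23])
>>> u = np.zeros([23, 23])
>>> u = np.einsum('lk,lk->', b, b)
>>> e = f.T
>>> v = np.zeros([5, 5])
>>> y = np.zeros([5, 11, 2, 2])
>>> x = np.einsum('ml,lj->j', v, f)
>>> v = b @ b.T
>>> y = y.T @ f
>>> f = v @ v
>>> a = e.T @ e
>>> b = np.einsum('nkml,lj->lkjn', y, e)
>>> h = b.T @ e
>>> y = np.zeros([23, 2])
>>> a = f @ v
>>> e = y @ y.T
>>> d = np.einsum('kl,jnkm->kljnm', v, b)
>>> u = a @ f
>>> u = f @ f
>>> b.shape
(23, 2, 5, 2)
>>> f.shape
(5, 5)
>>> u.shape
(5, 5)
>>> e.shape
(23, 23)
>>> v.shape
(5, 5)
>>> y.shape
(23, 2)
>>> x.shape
(23,)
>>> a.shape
(5, 5)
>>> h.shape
(2, 5, 2, 5)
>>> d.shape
(5, 5, 23, 2, 2)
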